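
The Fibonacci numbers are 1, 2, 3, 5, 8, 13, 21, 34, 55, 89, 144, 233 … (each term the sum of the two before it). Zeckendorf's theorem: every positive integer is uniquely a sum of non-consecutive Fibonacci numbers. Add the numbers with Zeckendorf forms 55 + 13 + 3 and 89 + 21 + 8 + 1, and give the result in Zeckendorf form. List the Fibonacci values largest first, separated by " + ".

The two numbers are 71 and 119, so their sum is 190.
144 ≤ 190 < 233, so take 144; remainder 46
34 ≤ 46 < 55, so take 34; remainder 12
8 ≤ 12 < 13, so take 8; remainder 4
3 ≤ 4 < 5, so take 3; remainder 1
1 ≤ 1 < 2, so take 1; remainder 0

144 + 34 + 8 + 3 + 1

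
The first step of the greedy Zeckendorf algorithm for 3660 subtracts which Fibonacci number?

2584 ≤ 3660 < 4181, so the largest Fibonacci number not exceeding 3660 is 2584.

2584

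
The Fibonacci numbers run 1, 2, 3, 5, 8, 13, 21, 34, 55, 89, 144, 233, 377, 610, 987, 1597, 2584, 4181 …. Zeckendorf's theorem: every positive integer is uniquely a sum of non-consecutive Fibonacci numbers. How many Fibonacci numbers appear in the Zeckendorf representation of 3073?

2584 ≤ 3073 < 4181, so take 2584; remainder 489
377 ≤ 489 < 610, so take 377; remainder 112
89 ≤ 112 < 144, so take 89; remainder 23
21 ≤ 23 < 34, so take 21; remainder 2
2 ≤ 2 < 3, so take 2; remainder 0
3073 = 2584 + 377 + 89 + 21 + 2, which has 5 terms.

5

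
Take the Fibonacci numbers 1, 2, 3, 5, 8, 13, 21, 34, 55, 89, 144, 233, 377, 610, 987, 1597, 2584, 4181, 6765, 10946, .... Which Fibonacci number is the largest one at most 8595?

6765

6765 ≤ 8595 < 10946, so the largest Fibonacci number not exceeding 8595 is 6765.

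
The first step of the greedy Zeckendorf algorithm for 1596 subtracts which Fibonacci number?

987

987 ≤ 1596 < 1597, so the largest Fibonacci number not exceeding 1596 is 987.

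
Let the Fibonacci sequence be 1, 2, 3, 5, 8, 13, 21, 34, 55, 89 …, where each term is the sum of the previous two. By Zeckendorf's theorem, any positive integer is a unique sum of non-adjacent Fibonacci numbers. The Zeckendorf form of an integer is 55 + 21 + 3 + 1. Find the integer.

80

55 + 21 + 3 + 1 = 80.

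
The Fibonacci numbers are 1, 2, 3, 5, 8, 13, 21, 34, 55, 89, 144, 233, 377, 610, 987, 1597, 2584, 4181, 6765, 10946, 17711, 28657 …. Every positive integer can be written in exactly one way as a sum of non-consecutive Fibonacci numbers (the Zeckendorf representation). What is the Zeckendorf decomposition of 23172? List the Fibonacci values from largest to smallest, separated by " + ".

largest Fibonacci ≤ 23172 is 17711; 23172 − 17711 = 5461
largest Fibonacci ≤ 5461 is 4181; 5461 − 4181 = 1280
largest Fibonacci ≤ 1280 is 987; 1280 − 987 = 293
largest Fibonacci ≤ 293 is 233; 293 − 233 = 60
largest Fibonacci ≤ 60 is 55; 60 − 55 = 5
largest Fibonacci ≤ 5 is 5; 5 − 5 = 0
So 23172 = 17711 + 4181 + 987 + 233 + 55 + 5, with no two terms consecutive in the sequence.

17711 + 4181 + 987 + 233 + 55 + 5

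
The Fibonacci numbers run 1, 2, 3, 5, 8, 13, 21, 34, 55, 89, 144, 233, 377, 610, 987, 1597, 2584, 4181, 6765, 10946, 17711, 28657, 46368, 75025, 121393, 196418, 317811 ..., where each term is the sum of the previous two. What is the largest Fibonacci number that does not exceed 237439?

196418

196418 ≤ 237439 < 317811, so the largest Fibonacci number not exceeding 237439 is 196418.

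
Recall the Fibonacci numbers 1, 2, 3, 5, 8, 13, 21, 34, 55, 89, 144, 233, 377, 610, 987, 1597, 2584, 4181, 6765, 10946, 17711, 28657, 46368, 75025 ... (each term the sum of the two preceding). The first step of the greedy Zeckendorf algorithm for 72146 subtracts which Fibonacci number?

46368 ≤ 72146 < 75025, so the largest Fibonacci number not exceeding 72146 is 46368.

46368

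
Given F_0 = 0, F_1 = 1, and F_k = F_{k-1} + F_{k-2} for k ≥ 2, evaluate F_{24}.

Iterating the recurrence up to F_{18} = 2584 and F_{17} = 1597:
F_{19} = F_{18} + F_{17} = 2584 + 1597 = 4181
F_{20} = F_{19} + F_{18} = 4181 + 2584 = 6765
F_{21} = F_{20} + F_{19} = 6765 + 4181 = 10946
F_{22} = F_{21} + F_{20} = 10946 + 6765 = 17711
F_{23} = F_{22} + F_{21} = 17711 + 10946 = 28657
F_{24} = F_{23} + F_{22} = 28657 + 17711 = 46368

46368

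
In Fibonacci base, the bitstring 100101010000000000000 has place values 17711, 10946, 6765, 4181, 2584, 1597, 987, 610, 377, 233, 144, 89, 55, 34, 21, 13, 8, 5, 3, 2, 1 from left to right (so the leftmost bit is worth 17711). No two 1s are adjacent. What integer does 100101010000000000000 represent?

24099

Summing the place values of the 1 bits: 17711 + 4181 + 1597 + 610 = 24099.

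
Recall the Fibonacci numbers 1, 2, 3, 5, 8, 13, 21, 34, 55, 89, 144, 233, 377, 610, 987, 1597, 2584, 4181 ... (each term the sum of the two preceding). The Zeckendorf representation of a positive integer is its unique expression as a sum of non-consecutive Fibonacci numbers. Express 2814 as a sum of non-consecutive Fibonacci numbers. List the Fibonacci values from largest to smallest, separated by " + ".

2584 + 144 + 55 + 21 + 8 + 2

take 2584 (≤ 2814); 2814 − 2584 = 230
take 144 (≤ 230); 230 − 144 = 86
take 55 (≤ 86); 86 − 55 = 31
take 21 (≤ 31); 31 − 21 = 10
take 8 (≤ 10); 10 − 8 = 2
take 2 (≤ 2); 2 − 2 = 0
So 2814 = 2584 + 144 + 55 + 21 + 8 + 2, with no two terms consecutive in the sequence.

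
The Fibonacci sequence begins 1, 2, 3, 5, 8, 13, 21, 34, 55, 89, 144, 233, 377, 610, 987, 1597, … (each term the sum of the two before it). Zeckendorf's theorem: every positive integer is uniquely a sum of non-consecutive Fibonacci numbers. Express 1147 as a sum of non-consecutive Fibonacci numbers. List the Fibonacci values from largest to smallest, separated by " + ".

1147 − 987 = 160
160 − 144 = 16
16 − 13 = 3
3 − 3 = 0
So 1147 = 987 + 144 + 13 + 3, with no two terms consecutive in the sequence.

987 + 144 + 13 + 3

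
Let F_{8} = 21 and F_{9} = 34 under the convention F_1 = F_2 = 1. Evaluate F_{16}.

987

By the doubling identity F_{2k} = F_k(2F_{k+1} − F_k): F_{16} = 21·(2·34 − 21) = 21·47 = 987.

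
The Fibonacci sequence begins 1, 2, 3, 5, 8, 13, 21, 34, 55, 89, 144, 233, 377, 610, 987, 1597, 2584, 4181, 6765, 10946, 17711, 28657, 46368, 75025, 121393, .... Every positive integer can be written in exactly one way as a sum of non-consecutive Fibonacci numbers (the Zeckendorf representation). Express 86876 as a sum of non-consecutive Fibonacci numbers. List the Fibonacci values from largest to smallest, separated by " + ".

75025 + 10946 + 610 + 233 + 55 + 5 + 2

Greedily peel off the largest Fibonacci term at each step:
86876: greatest Fibonacci not exceeding it is 75025, leaving 11851
11851: greatest Fibonacci not exceeding it is 10946, leaving 905
905: greatest Fibonacci not exceeding it is 610, leaving 295
295: greatest Fibonacci not exceeding it is 233, leaving 62
62: greatest Fibonacci not exceeding it is 55, leaving 7
7: greatest Fibonacci not exceeding it is 5, leaving 2
2: greatest Fibonacci not exceeding it is 2, leaving 0
So 86876 = 75025 + 10946 + 610 + 233 + 55 + 5 + 2, with no two terms consecutive in the sequence.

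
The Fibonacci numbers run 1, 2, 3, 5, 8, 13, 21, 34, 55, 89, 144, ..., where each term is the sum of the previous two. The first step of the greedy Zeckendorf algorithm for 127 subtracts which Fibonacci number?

89 ≤ 127 < 144, so the largest Fibonacci number not exceeding 127 is 89.

89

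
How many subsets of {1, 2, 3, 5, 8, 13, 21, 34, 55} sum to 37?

6

Starting from the Zeckendorf form and repeatedly splitting a term F_k into F_{k−1} + F_{k−2} (when neither is already used) reaches every representation.
37 = 34+3 = 34+2+1 = 21+13+3 = … (3 more), for 6 in all.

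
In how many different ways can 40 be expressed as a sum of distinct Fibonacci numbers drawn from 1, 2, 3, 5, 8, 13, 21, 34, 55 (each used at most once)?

40 = 34+5+1 = 34+3+2+1 = 21+13+5+1 = … (2 more), for 5 in all.

5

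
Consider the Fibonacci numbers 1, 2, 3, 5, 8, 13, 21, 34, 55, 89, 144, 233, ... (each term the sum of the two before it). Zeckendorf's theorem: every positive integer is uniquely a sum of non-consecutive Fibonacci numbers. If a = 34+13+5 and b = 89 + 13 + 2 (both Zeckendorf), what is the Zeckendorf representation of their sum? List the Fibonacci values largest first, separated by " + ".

144 + 8 + 3 + 1

The two numbers are 52 and 104, so their sum is 156.
Greedy algorithm:
take 144 (≤ 156); 156 − 144 = 12
take 8 (≤ 12); 12 − 8 = 4
take 3 (≤ 4); 4 − 3 = 1
take 1 (≤ 1); 1 − 1 = 0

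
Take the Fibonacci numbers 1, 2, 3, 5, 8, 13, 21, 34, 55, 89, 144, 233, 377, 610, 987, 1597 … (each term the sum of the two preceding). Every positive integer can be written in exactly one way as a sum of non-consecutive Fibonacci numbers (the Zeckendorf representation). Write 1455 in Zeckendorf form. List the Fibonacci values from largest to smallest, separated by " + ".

987 ≤ 1455 < 1597, so take 987; remainder 468
377 ≤ 468 < 610, so take 377; remainder 91
89 ≤ 91 < 144, so take 89; remainder 2
2 ≤ 2 < 3, so take 2; remainder 0
So 1455 = 987 + 377 + 89 + 2, with no two terms consecutive in the sequence.

987 + 377 + 89 + 2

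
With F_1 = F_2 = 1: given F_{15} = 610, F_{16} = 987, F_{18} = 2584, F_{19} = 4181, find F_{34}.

By the addition formula F_{m+n} = F_m F_{n+1} + F_{m−1} F_n with m=16, n=18: F_{34} = 987·4181 + 610·2584 = 4126647 + 1576240 = 5702887.

5702887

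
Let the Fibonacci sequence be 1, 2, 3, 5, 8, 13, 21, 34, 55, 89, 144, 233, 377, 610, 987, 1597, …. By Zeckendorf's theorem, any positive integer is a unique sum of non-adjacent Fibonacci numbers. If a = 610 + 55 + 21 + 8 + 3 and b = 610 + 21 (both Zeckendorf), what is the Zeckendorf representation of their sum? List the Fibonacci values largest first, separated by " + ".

987 + 233 + 89 + 13 + 5 + 1

The two numbers are 697 and 631, so their sum is 1328.
subtract 987 from 1328: 341 remains
subtract 233 from 341: 108 remains
subtract 89 from 108: 19 remains
subtract 13 from 19: 6 remains
subtract 5 from 6: 1 remains
subtract 1 from 1: 0 remains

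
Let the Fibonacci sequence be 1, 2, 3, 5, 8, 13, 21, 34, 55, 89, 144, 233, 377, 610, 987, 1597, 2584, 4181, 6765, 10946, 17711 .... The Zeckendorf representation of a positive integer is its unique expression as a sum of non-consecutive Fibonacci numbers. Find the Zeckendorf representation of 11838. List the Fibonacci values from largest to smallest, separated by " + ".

Repeatedly subtract the largest Fibonacci number that fits:
11838 − 10946 = 892
892 − 610 = 282
282 − 233 = 49
49 − 34 = 15
15 − 13 = 2
2 − 2 = 0
So 11838 = 10946 + 610 + 233 + 34 + 13 + 2, with no two terms consecutive in the sequence.

10946 + 610 + 233 + 34 + 13 + 2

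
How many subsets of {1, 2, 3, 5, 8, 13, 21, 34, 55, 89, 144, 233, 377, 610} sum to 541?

Each representation comes from the Zeckendorf form by replacing some F_k with F_{k−1} + F_{k−2} where possible.
541 = 377+144+13+5+2 = 377+89+55+13+5+2 = 377+89+34+21+13+5+2 = 233+144+89+55+13+5+2 = … (1 more), for 5 in all.

5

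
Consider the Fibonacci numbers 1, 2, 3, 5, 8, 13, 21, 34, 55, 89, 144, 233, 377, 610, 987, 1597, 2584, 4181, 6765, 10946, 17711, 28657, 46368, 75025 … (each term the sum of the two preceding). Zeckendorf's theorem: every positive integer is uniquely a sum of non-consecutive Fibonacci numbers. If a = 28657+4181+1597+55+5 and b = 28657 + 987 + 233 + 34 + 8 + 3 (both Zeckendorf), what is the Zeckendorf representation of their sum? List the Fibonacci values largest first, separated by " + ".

The two numbers are 34495 and 29922, so their sum is 64417.
take 46368 (≤ 64417); 64417 − 46368 = 18049
take 17711 (≤ 18049); 18049 − 17711 = 338
take 233 (≤ 338); 338 − 233 = 105
take 89 (≤ 105); 105 − 89 = 16
take 13 (≤ 16); 16 − 13 = 3
take 3 (≤ 3); 3 − 3 = 0

46368 + 17711 + 233 + 89 + 13 + 3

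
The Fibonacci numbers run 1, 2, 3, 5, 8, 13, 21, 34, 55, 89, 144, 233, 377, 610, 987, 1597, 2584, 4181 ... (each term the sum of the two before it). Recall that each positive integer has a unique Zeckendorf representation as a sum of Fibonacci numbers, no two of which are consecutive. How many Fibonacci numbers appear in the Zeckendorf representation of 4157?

largest Fibonacci ≤ 4157 is 2584; 4157 − 2584 = 1573
largest Fibonacci ≤ 1573 is 987; 1573 − 987 = 586
largest Fibonacci ≤ 586 is 377; 586 − 377 = 209
largest Fibonacci ≤ 209 is 144; 209 − 144 = 65
largest Fibonacci ≤ 65 is 55; 65 − 55 = 10
largest Fibonacci ≤ 10 is 8; 10 − 8 = 2
largest Fibonacci ≤ 2 is 2; 2 − 2 = 0
4157 = 2584 + 987 + 377 + 144 + 55 + 8 + 2, which has 7 terms.

7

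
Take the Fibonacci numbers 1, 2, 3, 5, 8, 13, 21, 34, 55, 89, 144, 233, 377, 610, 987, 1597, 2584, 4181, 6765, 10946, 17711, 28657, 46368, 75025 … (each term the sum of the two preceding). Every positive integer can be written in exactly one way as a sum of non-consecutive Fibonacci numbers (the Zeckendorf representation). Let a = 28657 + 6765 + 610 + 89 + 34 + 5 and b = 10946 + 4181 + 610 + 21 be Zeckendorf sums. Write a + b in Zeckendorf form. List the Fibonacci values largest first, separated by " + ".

The two numbers are 36160 and 15758, so their sum is 51918.
51918 − 46368 = 5550
5550 − 4181 = 1369
1369 − 987 = 382
382 − 377 = 5
5 − 5 = 0

46368 + 4181 + 987 + 377 + 5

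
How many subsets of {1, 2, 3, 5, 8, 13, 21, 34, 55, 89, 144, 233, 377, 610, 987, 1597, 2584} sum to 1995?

Each representation comes from the Zeckendorf form by replacing some F_k with F_{k−1} + F_{k−2} where possible.
1995 = 1597+377+21 = 1597+377+13+8 = 1597+233+144+21 = 1597+377+13+5+3 = … (26 more), for 30 in all.

30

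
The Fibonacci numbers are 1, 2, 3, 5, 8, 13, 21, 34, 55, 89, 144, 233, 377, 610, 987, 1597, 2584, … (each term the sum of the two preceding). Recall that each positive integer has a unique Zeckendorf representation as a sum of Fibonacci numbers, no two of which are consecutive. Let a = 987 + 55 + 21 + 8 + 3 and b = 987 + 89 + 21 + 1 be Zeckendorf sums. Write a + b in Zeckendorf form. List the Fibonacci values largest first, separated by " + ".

The two numbers are 1074 and 1098, so their sum is 2172.
Repeatedly subtract the largest Fibonacci number that fits:
2172 − 1597 = 575
575 − 377 = 198
198 − 144 = 54
54 − 34 = 20
20 − 13 = 7
7 − 5 = 2
2 − 2 = 0

1597 + 377 + 144 + 34 + 13 + 5 + 2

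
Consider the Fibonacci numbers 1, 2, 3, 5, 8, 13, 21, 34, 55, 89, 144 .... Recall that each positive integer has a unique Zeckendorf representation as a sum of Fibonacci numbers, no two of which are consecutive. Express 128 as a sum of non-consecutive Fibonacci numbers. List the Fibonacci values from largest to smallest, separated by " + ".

Repeatedly subtract the largest Fibonacci number that fits:
largest Fibonacci ≤ 128 is 89; 128 − 89 = 39
largest Fibonacci ≤ 39 is 34; 39 − 34 = 5
largest Fibonacci ≤ 5 is 5; 5 − 5 = 0
So 128 = 89 + 34 + 5, with no two terms consecutive in the sequence.

89 + 34 + 5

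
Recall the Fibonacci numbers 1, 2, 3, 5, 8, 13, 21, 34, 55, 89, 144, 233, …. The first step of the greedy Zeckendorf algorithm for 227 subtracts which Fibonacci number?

144 ≤ 227 < 233, so the largest Fibonacci number not exceeding 227 is 144.

144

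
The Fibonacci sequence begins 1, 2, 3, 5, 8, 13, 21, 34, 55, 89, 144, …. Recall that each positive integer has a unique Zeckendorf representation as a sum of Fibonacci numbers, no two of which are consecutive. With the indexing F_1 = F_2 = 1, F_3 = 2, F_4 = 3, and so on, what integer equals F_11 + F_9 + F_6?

F_11 + F_9 + F_6 = 89 + 34 + 8 = 131.

131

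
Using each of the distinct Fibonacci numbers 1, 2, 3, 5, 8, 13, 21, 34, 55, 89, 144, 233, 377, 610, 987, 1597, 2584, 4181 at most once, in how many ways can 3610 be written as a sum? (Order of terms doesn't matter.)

Each representation comes from the Zeckendorf form by replacing some F_k with F_{k−1} + F_{k−2} where possible.
3610 = 2584+987+34+5 = 2584+987+34+3+2 = 2584+987+21+13+5 = … (32 more), for 35 in all.

35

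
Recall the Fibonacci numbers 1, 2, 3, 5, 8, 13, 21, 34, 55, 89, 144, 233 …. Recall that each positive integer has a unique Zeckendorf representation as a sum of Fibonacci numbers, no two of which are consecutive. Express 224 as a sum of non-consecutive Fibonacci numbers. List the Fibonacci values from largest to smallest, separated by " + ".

Repeatedly subtract the largest Fibonacci number that fits:
largest Fibonacci ≤ 224 is 144; 224 − 144 = 80
largest Fibonacci ≤ 80 is 55; 80 − 55 = 25
largest Fibonacci ≤ 25 is 21; 25 − 21 = 4
largest Fibonacci ≤ 4 is 3; 4 − 3 = 1
largest Fibonacci ≤ 1 is 1; 1 − 1 = 0
So 224 = 144 + 55 + 21 + 3 + 1, with no two terms consecutive in the sequence.

144 + 55 + 21 + 3 + 1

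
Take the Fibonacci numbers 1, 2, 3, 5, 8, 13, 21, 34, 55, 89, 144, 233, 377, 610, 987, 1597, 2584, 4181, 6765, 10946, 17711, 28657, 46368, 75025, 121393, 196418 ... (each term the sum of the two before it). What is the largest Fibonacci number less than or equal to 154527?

121393

121393 ≤ 154527 < 196418, so the largest Fibonacci number not exceeding 154527 is 121393.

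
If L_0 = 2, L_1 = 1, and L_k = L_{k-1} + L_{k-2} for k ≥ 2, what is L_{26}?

Iterating the recurrence up to L_{19} = 9349 and L_{18} = 5778:
L_{20} = L_{19} + L_{18} = 9349 + 5778 = 15127
L_{21} = L_{20} + L_{19} = 15127 + 9349 = 24476
L_{22} = L_{21} + L_{20} = 24476 + 15127 = 39603
L_{23} = L_{22} + L_{21} = 39603 + 24476 = 64079
L_{24} = L_{23} + L_{22} = 64079 + 39603 = 103682
L_{25} = L_{24} + L_{23} = 103682 + 64079 = 167761
L_{26} = L_{25} + L_{24} = 167761 + 103682 = 271443

271443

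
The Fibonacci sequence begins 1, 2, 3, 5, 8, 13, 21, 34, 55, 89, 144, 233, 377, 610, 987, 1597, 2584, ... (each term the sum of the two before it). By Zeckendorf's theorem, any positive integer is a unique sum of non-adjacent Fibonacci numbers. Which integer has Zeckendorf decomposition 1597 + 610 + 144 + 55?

2406

1597 + 610 + 144 + 55 = 2406.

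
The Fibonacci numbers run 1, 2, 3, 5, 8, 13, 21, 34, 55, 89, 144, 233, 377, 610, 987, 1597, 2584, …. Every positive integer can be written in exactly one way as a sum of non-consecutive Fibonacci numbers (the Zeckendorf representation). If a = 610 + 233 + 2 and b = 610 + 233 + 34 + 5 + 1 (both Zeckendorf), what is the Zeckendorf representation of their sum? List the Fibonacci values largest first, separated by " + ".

1597 + 89 + 34 + 8

The two numbers are 845 and 883, so their sum is 1728.
Greedy algorithm:
1728 − 1597 = 131
131 − 89 = 42
42 − 34 = 8
8 − 8 = 0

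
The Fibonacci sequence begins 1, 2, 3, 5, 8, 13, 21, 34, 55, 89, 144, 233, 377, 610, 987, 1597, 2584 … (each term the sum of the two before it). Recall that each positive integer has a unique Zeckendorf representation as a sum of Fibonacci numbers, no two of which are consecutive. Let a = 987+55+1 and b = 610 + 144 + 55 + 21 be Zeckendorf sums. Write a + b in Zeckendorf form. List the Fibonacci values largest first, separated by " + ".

The two numbers are 1043 and 830, so their sum is 1873.
subtract 1597 from 1873: 276 remains
subtract 233 from 276: 43 remains
subtract 34 from 43: 9 remains
subtract 8 from 9: 1 remains
subtract 1 from 1: 0 remains

1597 + 233 + 34 + 8 + 1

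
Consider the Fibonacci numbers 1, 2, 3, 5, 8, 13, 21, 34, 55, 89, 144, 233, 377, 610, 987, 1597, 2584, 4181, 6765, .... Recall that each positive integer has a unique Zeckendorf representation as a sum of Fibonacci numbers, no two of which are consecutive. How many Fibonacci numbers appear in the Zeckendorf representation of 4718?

Greedily peel off the largest Fibonacci term at each step:
4718: greatest Fibonacci not exceeding it is 4181, leaving 537
537: greatest Fibonacci not exceeding it is 377, leaving 160
160: greatest Fibonacci not exceeding it is 144, leaving 16
16: greatest Fibonacci not exceeding it is 13, leaving 3
3: greatest Fibonacci not exceeding it is 3, leaving 0
4718 = 4181 + 377 + 144 + 13 + 3, which has 5 terms.

5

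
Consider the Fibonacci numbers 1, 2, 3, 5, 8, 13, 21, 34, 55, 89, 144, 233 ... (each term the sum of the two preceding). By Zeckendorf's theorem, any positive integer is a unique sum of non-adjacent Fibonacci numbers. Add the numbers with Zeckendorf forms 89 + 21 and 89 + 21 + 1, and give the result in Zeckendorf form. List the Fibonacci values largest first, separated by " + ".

144 + 55 + 21 + 1

The two numbers are 110 and 111, so their sum is 221.
221 − 144 = 77
77 − 55 = 22
22 − 21 = 1
1 − 1 = 0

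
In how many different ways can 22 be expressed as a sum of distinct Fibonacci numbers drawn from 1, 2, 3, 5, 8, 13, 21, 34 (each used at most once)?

3

Each representation comes from the Zeckendorf form by replacing some F_k with F_{k−1} + F_{k−2} where possible.
22 = 21+1 = 13+8+1 = 13+5+3+1 — 3 representations.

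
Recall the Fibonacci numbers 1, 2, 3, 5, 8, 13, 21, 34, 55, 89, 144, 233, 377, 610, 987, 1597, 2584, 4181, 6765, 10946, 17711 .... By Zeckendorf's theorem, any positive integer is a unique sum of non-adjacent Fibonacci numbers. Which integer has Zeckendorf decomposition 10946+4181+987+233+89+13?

16449

10946+4181+987+233+89+13 = 16449.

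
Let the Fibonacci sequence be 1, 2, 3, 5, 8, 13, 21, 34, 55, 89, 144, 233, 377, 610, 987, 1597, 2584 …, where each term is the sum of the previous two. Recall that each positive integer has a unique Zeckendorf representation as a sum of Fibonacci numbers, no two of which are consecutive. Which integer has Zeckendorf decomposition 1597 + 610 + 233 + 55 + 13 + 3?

2511

1597 + 610 + 233 + 55 + 13 + 3 = 2511.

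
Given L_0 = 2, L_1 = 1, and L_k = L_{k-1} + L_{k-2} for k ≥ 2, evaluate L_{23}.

64079

Iterating the recurrence up to L_{15} = 1364 and L_{14} = 843:
L_{16} = L_{15} + L_{14} = 1364 + 843 = 2207
L_{17} = L_{16} + L_{15} = 2207 + 1364 = 3571
L_{18} = L_{17} + L_{16} = 3571 + 2207 = 5778
L_{19} = L_{18} + L_{17} = 5778 + 3571 = 9349
L_{20} = L_{19} + L_{18} = 9349 + 5778 = 15127
L_{21} = L_{20} + L_{19} = 15127 + 9349 = 24476
L_{22} = L_{21} + L_{20} = 24476 + 15127 = 39603
L_{23} = L_{22} + L_{21} = 39603 + 24476 = 64079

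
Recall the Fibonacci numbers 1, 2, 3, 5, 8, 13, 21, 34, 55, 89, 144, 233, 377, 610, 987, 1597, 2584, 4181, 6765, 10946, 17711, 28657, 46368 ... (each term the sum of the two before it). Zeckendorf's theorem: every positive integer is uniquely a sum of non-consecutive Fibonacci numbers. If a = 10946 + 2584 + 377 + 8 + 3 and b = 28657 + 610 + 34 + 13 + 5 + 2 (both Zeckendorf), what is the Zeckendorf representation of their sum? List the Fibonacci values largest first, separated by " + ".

28657 + 10946 + 2584 + 987 + 55 + 8 + 2

The two numbers are 13918 and 29321, so their sum is 43239.
Repeatedly subtract the largest Fibonacci number that fits:
43239 − 28657 = 14582
14582 − 10946 = 3636
3636 − 2584 = 1052
1052 − 987 = 65
65 − 55 = 10
10 − 8 = 2
2 − 2 = 0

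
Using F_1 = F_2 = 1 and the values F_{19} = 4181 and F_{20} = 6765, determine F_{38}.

39088169

By the doubling identity F_{2k} = F_k(2F_{k+1} − F_k): F_{38} = 4181·(2·6765 − 4181) = 4181·9349 = 39088169.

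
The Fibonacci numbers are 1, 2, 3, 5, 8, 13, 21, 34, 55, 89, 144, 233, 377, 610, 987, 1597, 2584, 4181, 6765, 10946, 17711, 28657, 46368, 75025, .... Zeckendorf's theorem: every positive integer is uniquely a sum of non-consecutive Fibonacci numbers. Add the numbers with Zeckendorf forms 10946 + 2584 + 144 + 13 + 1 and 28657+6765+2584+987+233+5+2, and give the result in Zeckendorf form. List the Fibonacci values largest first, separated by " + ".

The two numbers are 13688 and 39233, so their sum is 52921.
Repeatedly subtract the largest Fibonacci number that fits:
subtract 46368 from 52921: 6553 remains
subtract 4181 from 6553: 2372 remains
subtract 1597 from 2372: 775 remains
subtract 610 from 775: 165 remains
subtract 144 from 165: 21 remains
subtract 21 from 21: 0 remains

46368 + 4181 + 1597 + 610 + 144 + 21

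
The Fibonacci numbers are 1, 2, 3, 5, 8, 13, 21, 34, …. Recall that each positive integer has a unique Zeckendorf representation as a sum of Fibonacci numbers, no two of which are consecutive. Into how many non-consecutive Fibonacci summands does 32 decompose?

3

subtract 21 from 32: 11 remains
subtract 8 from 11: 3 remains
subtract 3 from 3: 0 remains
32 = 21 + 8 + 3, which has 3 terms.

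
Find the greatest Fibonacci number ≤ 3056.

2584

2584 ≤ 3056 < 4181, so the largest Fibonacci number not exceeding 3056 is 2584.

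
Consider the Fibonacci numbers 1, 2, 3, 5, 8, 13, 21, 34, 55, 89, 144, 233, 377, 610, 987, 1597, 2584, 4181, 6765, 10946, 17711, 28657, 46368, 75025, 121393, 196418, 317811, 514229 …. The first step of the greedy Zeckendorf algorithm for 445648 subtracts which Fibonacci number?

317811 ≤ 445648 < 514229, so the largest Fibonacci number not exceeding 445648 is 317811.

317811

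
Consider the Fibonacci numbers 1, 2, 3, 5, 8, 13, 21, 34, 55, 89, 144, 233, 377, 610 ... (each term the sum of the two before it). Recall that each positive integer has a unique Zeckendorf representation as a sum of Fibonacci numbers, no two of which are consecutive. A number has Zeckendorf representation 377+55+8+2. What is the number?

377+55+8+2 = 442.

442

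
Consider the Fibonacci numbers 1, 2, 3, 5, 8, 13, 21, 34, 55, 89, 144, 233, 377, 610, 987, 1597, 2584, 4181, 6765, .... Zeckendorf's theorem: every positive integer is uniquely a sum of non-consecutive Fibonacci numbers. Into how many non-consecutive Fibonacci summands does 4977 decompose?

Repeatedly subtract the largest Fibonacci number that fits:
4977 − 4181 = 796
796 − 610 = 186
186 − 144 = 42
42 − 34 = 8
8 − 8 = 0
4977 = 4181 + 610 + 144 + 34 + 8, which has 5 terms.

5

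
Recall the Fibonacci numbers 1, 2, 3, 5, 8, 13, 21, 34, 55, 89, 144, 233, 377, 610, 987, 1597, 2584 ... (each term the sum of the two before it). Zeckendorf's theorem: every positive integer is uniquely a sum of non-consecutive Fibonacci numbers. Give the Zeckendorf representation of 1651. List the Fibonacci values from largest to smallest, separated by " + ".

1597 + 34 + 13 + 5 + 2

Greedy algorithm:
take 1597 (≤ 1651); 1651 − 1597 = 54
take 34 (≤ 54); 54 − 34 = 20
take 13 (≤ 20); 20 − 13 = 7
take 5 (≤ 7); 7 − 5 = 2
take 2 (≤ 2); 2 − 2 = 0
So 1651 = 1597 + 34 + 13 + 5 + 2, with no two terms consecutive in the sequence.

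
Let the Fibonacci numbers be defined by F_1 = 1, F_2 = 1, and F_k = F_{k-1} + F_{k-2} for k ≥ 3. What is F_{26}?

121393

Iterating the recurrence up to F_{18} = 2584 and F_{17} = 1597:
F_{19} = F_{18} + F_{17} = 2584 + 1597 = 4181
F_{20} = F_{19} + F_{18} = 4181 + 2584 = 6765
F_{21} = F_{20} + F_{19} = 6765 + 4181 = 10946
F_{22} = F_{21} + F_{20} = 10946 + 6765 = 17711
F_{23} = F_{22} + F_{21} = 17711 + 10946 = 28657
F_{24} = F_{23} + F_{22} = 28657 + 17711 = 46368
F_{25} = F_{24} + F_{23} = 46368 + 28657 = 75025
F_{26} = F_{25} + F_{24} = 75025 + 46368 = 121393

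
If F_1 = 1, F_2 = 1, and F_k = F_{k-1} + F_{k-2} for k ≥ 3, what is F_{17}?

Iterating the recurrence up to F_{9} = 34 and F_{8} = 21:
F_{10} = F_{9} + F_{8} = 34 + 21 = 55
F_{11} = F_{10} + F_{9} = 55 + 34 = 89
F_{12} = F_{11} + F_{10} = 89 + 55 = 144
F_{13} = F_{12} + F_{11} = 144 + 89 = 233
F_{14} = F_{13} + F_{12} = 233 + 144 = 377
F_{15} = F_{14} + F_{13} = 377 + 233 = 610
F_{16} = F_{15} + F_{14} = 610 + 377 = 987
F_{17} = F_{16} + F_{15} = 987 + 610 = 1597

1597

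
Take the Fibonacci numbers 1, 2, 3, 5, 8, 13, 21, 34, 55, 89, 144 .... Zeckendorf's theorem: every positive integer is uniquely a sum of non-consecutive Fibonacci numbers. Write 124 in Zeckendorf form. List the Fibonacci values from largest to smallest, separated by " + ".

Greedily peel off the largest Fibonacci term at each step:
89 ≤ 124 < 144, so take 89; remainder 35
34 ≤ 35 < 55, so take 34; remainder 1
1 ≤ 1 < 2, so take 1; remainder 0
So 124 = 89 + 34 + 1, with no two terms consecutive in the sequence.

89 + 34 + 1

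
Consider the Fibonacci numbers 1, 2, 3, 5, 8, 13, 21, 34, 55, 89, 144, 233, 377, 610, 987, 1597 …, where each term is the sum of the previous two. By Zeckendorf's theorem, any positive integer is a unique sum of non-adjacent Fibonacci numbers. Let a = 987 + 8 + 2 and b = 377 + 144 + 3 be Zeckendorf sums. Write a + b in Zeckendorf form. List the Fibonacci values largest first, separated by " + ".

987 + 377 + 144 + 13

The two numbers are 997 and 524, so their sum is 1521.
largest Fibonacci ≤ 1521 is 987; 1521 − 987 = 534
largest Fibonacci ≤ 534 is 377; 534 − 377 = 157
largest Fibonacci ≤ 157 is 144; 157 − 144 = 13
largest Fibonacci ≤ 13 is 13; 13 − 13 = 0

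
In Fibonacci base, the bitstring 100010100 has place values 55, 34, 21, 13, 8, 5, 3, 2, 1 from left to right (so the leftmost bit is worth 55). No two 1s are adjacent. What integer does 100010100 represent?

66

Summing the place values of the 1 bits: 55 + 8 + 3 = 66.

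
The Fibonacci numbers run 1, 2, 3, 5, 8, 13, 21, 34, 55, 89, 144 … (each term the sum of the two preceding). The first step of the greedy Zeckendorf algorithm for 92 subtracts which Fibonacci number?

89 ≤ 92 < 144, so the largest Fibonacci number not exceeding 92 is 89.

89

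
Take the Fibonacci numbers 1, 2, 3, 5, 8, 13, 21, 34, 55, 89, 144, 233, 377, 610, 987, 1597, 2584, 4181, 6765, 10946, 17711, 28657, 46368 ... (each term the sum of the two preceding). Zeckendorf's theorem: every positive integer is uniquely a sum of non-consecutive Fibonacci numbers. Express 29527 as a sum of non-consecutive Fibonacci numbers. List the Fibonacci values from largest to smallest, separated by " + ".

Greedy algorithm:
subtract 28657 from 29527: 870 remains
subtract 610 from 870: 260 remains
subtract 233 from 260: 27 remains
subtract 21 from 27: 6 remains
subtract 5 from 6: 1 remains
subtract 1 from 1: 0 remains
So 29527 = 28657 + 610 + 233 + 21 + 5 + 1, with no two terms consecutive in the sequence.

28657 + 610 + 233 + 21 + 5 + 1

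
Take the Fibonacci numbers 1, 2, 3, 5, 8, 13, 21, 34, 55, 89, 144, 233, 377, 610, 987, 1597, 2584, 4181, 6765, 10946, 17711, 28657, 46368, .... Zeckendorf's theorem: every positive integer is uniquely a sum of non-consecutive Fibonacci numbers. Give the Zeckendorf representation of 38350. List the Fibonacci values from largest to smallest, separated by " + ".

Greedily peel off the largest Fibonacci term at each step:
38350: greatest Fibonacci not exceeding it is 28657, leaving 9693
9693: greatest Fibonacci not exceeding it is 6765, leaving 2928
2928: greatest Fibonacci not exceeding it is 2584, leaving 344
344: greatest Fibonacci not exceeding it is 233, leaving 111
111: greatest Fibonacci not exceeding it is 89, leaving 22
22: greatest Fibonacci not exceeding it is 21, leaving 1
1: greatest Fibonacci not exceeding it is 1, leaving 0
So 38350 = 28657 + 6765 + 2584 + 233 + 89 + 21 + 1, with no two terms consecutive in the sequence.

28657 + 6765 + 2584 + 233 + 89 + 21 + 1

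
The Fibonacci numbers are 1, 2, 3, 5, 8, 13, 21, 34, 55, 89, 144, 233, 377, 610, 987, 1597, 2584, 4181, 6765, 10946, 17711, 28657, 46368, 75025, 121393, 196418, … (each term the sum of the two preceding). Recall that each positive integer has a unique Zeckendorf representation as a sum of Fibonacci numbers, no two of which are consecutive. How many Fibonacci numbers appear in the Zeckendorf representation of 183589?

7

Greedy algorithm:
largest Fibonacci ≤ 183589 is 121393; 183589 − 121393 = 62196
largest Fibonacci ≤ 62196 is 46368; 62196 − 46368 = 15828
largest Fibonacci ≤ 15828 is 10946; 15828 − 10946 = 4882
largest Fibonacci ≤ 4882 is 4181; 4882 − 4181 = 701
largest Fibonacci ≤ 701 is 610; 701 − 610 = 91
largest Fibonacci ≤ 91 is 89; 91 − 89 = 2
largest Fibonacci ≤ 2 is 2; 2 − 2 = 0
183589 = 121393 + 46368 + 10946 + 4181 + 610 + 89 + 2, which has 7 terms.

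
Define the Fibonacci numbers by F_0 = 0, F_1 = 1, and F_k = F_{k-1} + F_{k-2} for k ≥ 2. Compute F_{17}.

1597

Iterating the recurrence up to F_{9} = 34 and F_{8} = 21:
F_{10} = F_{9} + F_{8} = 34 + 21 = 55
F_{11} = F_{10} + F_{9} = 55 + 34 = 89
F_{12} = F_{11} + F_{10} = 89 + 55 = 144
F_{13} = F_{12} + F_{11} = 144 + 89 = 233
F_{14} = F_{13} + F_{12} = 233 + 144 = 377
F_{15} = F_{14} + F_{13} = 377 + 233 = 610
F_{16} = F_{15} + F_{14} = 610 + 377 = 987
F_{17} = F_{16} + F_{15} = 987 + 610 = 1597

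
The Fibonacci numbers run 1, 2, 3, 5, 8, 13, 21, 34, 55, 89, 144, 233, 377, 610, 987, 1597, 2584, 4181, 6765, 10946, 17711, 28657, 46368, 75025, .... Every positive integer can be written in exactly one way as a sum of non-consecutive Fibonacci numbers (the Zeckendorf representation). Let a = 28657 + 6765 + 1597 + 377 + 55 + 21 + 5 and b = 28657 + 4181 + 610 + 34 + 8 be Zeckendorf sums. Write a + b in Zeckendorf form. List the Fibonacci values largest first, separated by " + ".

The two numbers are 37477 and 33490, so their sum is 70967.
take 46368 (≤ 70967); 70967 − 46368 = 24599
take 17711 (≤ 24599); 24599 − 17711 = 6888
take 6765 (≤ 6888); 6888 − 6765 = 123
take 89 (≤ 123); 123 − 89 = 34
take 34 (≤ 34); 34 − 34 = 0

46368 + 17711 + 6765 + 89 + 34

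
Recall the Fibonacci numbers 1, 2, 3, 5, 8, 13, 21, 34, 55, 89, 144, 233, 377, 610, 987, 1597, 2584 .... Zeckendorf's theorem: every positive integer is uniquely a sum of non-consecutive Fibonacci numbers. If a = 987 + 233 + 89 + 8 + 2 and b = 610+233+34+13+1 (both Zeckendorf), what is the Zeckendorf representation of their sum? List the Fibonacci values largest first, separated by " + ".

1597 + 610 + 3

The two numbers are 1319 and 891, so their sum is 2210.
Greedy algorithm:
2210: greatest Fibonacci not exceeding it is 1597, leaving 613
613: greatest Fibonacci not exceeding it is 610, leaving 3
3: greatest Fibonacci not exceeding it is 3, leaving 0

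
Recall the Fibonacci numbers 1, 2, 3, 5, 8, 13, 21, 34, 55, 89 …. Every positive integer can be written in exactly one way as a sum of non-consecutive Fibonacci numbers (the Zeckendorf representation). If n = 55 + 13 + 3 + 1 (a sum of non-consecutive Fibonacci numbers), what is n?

72

55 + 13 + 3 + 1 = 72.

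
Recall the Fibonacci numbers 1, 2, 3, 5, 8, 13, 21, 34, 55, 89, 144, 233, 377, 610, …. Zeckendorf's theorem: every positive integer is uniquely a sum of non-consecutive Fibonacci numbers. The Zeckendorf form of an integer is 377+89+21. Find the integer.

487

377+89+21 = 487.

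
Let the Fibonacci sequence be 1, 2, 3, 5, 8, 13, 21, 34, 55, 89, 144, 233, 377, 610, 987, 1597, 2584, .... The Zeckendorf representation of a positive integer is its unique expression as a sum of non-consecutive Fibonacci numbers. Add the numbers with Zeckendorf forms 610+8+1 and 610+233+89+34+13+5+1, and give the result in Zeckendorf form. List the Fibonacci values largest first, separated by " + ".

The two numbers are 619 and 985, so their sum is 1604.
Greedy algorithm:
1597 ≤ 1604 < 2584, so take 1597; remainder 7
5 ≤ 7 < 8, so take 5; remainder 2
2 ≤ 2 < 3, so take 2; remainder 0

1597 + 5 + 2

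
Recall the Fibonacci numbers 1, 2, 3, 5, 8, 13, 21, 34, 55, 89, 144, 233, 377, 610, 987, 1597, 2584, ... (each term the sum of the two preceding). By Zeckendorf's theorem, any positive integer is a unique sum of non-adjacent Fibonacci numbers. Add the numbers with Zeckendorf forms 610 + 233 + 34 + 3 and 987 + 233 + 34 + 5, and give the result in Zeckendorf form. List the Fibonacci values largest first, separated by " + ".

1597 + 377 + 144 + 21

The two numbers are 880 and 1259, so their sum is 2139.
Repeatedly subtract the largest Fibonacci number that fits:
2139: greatest Fibonacci not exceeding it is 1597, leaving 542
542: greatest Fibonacci not exceeding it is 377, leaving 165
165: greatest Fibonacci not exceeding it is 144, leaving 21
21: greatest Fibonacci not exceeding it is 21, leaving 0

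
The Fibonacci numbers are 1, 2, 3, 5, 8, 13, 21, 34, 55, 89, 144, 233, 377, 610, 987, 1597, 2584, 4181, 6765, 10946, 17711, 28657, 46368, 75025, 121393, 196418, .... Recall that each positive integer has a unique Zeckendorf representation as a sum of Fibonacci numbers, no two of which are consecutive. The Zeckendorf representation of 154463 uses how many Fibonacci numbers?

154463: greatest Fibonacci not exceeding it is 121393, leaving 33070
33070: greatest Fibonacci not exceeding it is 28657, leaving 4413
4413: greatest Fibonacci not exceeding it is 4181, leaving 232
232: greatest Fibonacci not exceeding it is 144, leaving 88
88: greatest Fibonacci not exceeding it is 55, leaving 33
33: greatest Fibonacci not exceeding it is 21, leaving 12
12: greatest Fibonacci not exceeding it is 8, leaving 4
4: greatest Fibonacci not exceeding it is 3, leaving 1
1: greatest Fibonacci not exceeding it is 1, leaving 0
154463 = 121393 + 28657 + 4181 + 144 + 55 + 21 + 8 + 3 + 1, which has 9 terms.

9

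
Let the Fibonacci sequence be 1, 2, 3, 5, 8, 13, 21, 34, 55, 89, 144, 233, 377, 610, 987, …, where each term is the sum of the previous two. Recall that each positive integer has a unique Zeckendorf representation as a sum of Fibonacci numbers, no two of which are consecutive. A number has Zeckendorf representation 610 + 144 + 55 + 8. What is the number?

610 + 144 + 55 + 8 = 817.

817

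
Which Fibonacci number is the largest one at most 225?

144 ≤ 225 < 233, so the largest Fibonacci number not exceeding 225 is 144.

144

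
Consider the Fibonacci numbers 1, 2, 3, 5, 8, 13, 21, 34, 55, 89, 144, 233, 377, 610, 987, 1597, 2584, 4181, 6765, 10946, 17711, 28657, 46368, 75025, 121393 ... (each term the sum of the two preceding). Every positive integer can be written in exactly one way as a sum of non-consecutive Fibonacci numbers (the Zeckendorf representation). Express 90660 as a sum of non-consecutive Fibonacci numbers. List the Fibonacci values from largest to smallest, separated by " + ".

75025 + 10946 + 4181 + 377 + 89 + 34 + 8

Greedily peel off the largest Fibonacci term at each step:
75025 ≤ 90660 < 121393, so take 75025; remainder 15635
10946 ≤ 15635 < 17711, so take 10946; remainder 4689
4181 ≤ 4689 < 6765, so take 4181; remainder 508
377 ≤ 508 < 610, so take 377; remainder 131
89 ≤ 131 < 144, so take 89; remainder 42
34 ≤ 42 < 55, so take 34; remainder 8
8 ≤ 8 < 13, so take 8; remainder 0
So 90660 = 75025 + 10946 + 4181 + 377 + 89 + 34 + 8, with no two terms consecutive in the sequence.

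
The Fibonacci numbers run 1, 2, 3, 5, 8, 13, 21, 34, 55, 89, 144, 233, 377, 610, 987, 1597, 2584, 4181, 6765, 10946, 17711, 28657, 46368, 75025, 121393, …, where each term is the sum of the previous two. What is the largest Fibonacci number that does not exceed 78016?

75025

75025 ≤ 78016 < 121393, so the largest Fibonacci number not exceeding 78016 is 75025.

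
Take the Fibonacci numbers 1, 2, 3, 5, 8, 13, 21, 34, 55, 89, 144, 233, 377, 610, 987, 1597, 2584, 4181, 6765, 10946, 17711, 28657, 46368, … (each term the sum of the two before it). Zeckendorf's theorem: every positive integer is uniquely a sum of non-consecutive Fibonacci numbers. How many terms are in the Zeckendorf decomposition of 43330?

8

subtract 28657 from 43330: 14673 remains
subtract 10946 from 14673: 3727 remains
subtract 2584 from 3727: 1143 remains
subtract 987 from 1143: 156 remains
subtract 144 from 156: 12 remains
subtract 8 from 12: 4 remains
subtract 3 from 4: 1 remains
subtract 1 from 1: 0 remains
43330 = 28657 + 10946 + 2584 + 987 + 144 + 8 + 3 + 1, which has 8 terms.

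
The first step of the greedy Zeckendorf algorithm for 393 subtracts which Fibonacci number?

377

377 ≤ 393 < 610, so the largest Fibonacci number not exceeding 393 is 377.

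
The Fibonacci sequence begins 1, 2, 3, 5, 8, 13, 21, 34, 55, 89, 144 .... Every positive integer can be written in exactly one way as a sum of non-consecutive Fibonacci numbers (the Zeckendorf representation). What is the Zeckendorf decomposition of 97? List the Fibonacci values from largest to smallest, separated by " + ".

97: greatest Fibonacci not exceeding it is 89, leaving 8
8: greatest Fibonacci not exceeding it is 8, leaving 0
So 97 = 89 + 8, with no two terms consecutive in the sequence.

89 + 8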